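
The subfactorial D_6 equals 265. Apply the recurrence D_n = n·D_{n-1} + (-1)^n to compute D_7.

1854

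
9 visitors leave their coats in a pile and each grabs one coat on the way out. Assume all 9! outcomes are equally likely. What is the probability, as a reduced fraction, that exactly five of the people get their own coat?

1/320

Favorable outcomes: C(9,5)·!4 = 126·9 = 1134.
Total outcomes: 9! = 362880.
Probability = 1134/362880 = 1/320.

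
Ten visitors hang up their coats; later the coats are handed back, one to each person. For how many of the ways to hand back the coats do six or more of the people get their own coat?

2176

Sum C(10,i)·!(10-i) for i = 6..10:
  i=6: C(10,6)·!4 = 210·9 = 1890
  i=7: C(10,7)·!3 = 120·2 = 240
  i=8: C(10,8)·!2 = 45·1 = 45
  i=9: C(10,9)·!1 = 10·0 = 0
  i=10: C(10,10)·!0 = 1·1 = 1
Total = 2176.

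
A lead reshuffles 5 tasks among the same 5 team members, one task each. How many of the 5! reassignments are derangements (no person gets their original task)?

Use !n = n·!(n-1) + (-1)^n.
!5 = 5·9 - 1 = 44

44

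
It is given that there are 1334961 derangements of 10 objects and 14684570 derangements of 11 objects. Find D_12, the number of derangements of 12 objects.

D_12 = (12-1)·(D_11 + D_10) = 11·(14684570 + 1334961) = 11·16019531 = 176214841.

176214841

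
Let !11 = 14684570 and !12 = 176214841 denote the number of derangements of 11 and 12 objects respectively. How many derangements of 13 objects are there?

!13 = (13-1)·(!12 + !11) = 12·(176214841 + 14684570) = 12·190899411 = 2290792932.

2290792932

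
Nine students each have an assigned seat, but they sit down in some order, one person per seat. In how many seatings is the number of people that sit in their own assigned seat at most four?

361541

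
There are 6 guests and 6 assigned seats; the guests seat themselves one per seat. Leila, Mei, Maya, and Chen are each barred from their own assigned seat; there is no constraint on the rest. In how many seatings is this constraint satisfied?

362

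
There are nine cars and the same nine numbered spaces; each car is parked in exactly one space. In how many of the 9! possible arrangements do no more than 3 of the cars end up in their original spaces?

Sum C(9,i)·!(9-i) for i = 0..3:
  i=0: C(9,0)·!9 = 1·133496 = 133496
  i=1: C(9,1)·!8 = 9·14833 = 133497
  i=2: C(9,2)·!7 = 36·1854 = 66744
  i=3: C(9,3)·!6 = 84·265 = 22260
Total = 355997.

355997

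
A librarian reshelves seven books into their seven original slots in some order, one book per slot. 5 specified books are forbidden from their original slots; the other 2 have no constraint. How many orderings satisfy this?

2428

Inclusion-exclusion on the 5 forbidden self-matches:
Σ_{j=0}^{5} (-1)^j C(5,j)(7-j)!
= C(5,0)·7! - C(5,1)·6! + C(5,2)·5! - C(5,3)·4! + C(5,4)·3! - C(5,5)·2!
= 5040 - 3600 + 1200 - 240 + 30 - 2
= 2428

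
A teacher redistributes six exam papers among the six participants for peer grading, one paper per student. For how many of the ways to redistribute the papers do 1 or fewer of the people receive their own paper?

529

# with exactly i fixed is C(6,i)·!(6-i); sum over i=0..1:
  i=0: C(6,0)·!6 = 1·265 = 265
  i=1: C(6,1)·!5 = 6·44 = 264
Total = 529.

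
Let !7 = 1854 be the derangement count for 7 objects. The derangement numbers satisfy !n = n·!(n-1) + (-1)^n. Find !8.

14833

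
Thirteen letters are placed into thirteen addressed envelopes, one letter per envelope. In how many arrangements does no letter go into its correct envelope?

2290792932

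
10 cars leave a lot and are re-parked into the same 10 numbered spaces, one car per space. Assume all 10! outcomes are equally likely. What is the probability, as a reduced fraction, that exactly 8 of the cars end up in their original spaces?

1/80640

Favorable outcomes: C(10,8)·!2 = 45·1 = 45.
Total outcomes: 10! = 3628800.
Probability = 45/3628800 = 1/80640.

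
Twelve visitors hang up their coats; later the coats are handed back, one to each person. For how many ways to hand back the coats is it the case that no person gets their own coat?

176214841

The subfactorial !12 = [12!/e] (nearest integer).
12! = 479001600, and 479001600/e ≈ 176214840.93, so !12 = 176214841.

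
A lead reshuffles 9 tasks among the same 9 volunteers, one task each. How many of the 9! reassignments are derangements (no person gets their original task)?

133496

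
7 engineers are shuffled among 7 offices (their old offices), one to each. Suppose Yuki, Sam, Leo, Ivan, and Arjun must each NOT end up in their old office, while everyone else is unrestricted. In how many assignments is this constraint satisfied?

2428

Let A_j be the event that the j-th constrained one is fixed. By inclusion-exclusion over the 5 events:
Σ_{j=0}^{5} (-1)^j C(5,j)(7-j)!
= C(5,0)·7! - C(5,1)·6! + C(5,2)·5! - C(5,3)·4! + C(5,4)·3! - C(5,5)·2!
= 5040 - 3600 + 1200 - 240 + 30 - 2
= 2428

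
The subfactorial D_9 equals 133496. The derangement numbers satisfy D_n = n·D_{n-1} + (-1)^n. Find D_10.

D_10 = 10·133496 + 1 = 1334961.

1334961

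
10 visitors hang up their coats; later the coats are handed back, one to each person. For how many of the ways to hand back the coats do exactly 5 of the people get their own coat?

11088

Choose which 5 of the 10 are fixed: C(10,5) = 252.
The remaining 5 must be deranged: !5 = 44.
Total: 252 × 44 = 11088.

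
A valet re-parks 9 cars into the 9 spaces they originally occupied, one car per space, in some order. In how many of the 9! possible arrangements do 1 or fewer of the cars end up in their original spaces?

266993

# with exactly i fixed is C(9,i)·!(9-i); sum over i=0..1:
  i=0: C(9,0)·!9 = 1·133496 = 133496
  i=1: C(9,1)·!8 = 9·14833 = 133497
Total = 266993.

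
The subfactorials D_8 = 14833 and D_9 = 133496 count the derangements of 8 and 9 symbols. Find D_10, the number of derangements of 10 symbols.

1334961

D_10 = (10-1)·(D_9 + D_8) = 9·(133496 + 14833) = 9·148329 = 1334961.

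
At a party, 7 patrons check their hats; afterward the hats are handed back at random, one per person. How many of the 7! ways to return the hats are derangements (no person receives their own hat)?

1854

The number of derangements of 7 is !7 = Σ_{k=0}^{7} (-1)^k·7!/k!
= 7! - 7!/1! + 7!/2! - 7!/3! + 7!/4! - 7!/5! + 7!/6! - 7!/7!
= 5040 - 5040 + 2520 - 840 + 210 - 42 + 7 - 1
= 1854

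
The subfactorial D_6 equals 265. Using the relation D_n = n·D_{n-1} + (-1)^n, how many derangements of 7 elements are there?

1854

D_7 = 7·265 - 1 = 1854.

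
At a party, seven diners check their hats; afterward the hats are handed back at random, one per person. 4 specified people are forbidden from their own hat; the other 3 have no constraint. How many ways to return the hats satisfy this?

Inclusion-exclusion on the 4 forbidden self-matches:
Σ_{j=0}^{4} (-1)^j C(4,j)(7-j)!
= C(4,0)·7! - C(4,1)·6! + C(4,2)·5! - C(4,3)·4! + C(4,4)·3!
= 5040 - 2880 + 720 - 96 + 6
= 2790

2790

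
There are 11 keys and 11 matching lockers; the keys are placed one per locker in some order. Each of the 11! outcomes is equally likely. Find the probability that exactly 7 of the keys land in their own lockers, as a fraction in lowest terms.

1/13440

Favorable outcomes: C(11,7)·!4 = 330·9 = 2970.
Total outcomes: 11! = 39916800.
Probability = 2970/39916800 = 1/13440.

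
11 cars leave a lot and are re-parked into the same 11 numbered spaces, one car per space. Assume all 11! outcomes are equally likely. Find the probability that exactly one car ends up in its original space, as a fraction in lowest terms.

Favorable outcomes: C(11,1)·!10 = 11·1334961 = 14684571.
Total outcomes: 11! = 39916800.
Probability = 14684571/39916800 = 16481/44800.

16481/44800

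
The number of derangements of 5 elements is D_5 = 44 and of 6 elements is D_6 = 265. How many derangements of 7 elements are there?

D_7 = (7-1)·(D_6 + D_5) = 6·(265 + 44) = 6·309 = 1854.

1854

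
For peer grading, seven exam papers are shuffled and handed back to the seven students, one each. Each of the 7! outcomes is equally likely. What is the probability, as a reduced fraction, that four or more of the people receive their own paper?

Favorable outcomes: Σ_{i≥4} C(7,i)·!(7-i) = 35·2 + 21·1 + 7·0 + 1·1 = 92.
Total outcomes: 7! = 5040.
Probability = 92/5040 = 23/1260.

23/1260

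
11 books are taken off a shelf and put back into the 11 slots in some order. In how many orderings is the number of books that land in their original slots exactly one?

Choose which one of the 11 is fixed: C(11,1) = 11.
The other 10 form a derangement: !10 = 1334961.
Total: 11 × 1334961 = 14684571.

14684571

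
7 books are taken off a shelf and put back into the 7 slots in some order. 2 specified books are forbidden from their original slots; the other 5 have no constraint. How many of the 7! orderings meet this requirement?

Let A_j be the event that the j-th constrained one is fixed. By inclusion-exclusion over the 2 events:
Σ_{j=0}^{2} (-1)^j C(2,j)(7-j)!
= C(2,0)·7! - C(2,1)·6! + C(2,2)·5!
= 5040 - 1440 + 120
= 3720

3720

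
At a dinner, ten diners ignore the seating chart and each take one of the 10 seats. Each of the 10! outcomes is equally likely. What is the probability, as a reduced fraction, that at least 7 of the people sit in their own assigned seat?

143/1814400

Favorable outcomes: Σ_{i≥7} C(10,i)·!(10-i) = 120·2 + 45·1 + 10·0 + 1·1 = 286.
Total outcomes: 10! = 3628800.
Probability = 286/3628800 = 143/1814400.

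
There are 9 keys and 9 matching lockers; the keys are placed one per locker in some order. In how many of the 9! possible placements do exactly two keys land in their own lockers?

Choose which 2 of the 9 are fixed: C(9,2) = 36.
The other 7 form a derangement: !7 = 1854.
Total: 36 × 1854 = 66744.

66744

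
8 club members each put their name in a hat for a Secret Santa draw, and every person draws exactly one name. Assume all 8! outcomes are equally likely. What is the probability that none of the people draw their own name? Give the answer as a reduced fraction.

Favorable outcomes: !8 = 14833.
Total outcomes: 8! = 40320.
Probability = 14833/40320 = 2119/5760.

2119/5760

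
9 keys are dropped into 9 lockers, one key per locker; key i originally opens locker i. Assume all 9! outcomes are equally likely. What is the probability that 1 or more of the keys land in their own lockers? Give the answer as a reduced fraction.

28673/45360

Favorable outcomes: Σ_{i≥1} C(9,i)·!(9-i) = 9·14833 + 36·1854 + 84·265 + 126·44 + 126·9 + 84·2 + 36·1 + 9·0 + 1·1 = 229384.
Total outcomes: 9! = 362880.
Probability = 229384/362880 = 28673/45360.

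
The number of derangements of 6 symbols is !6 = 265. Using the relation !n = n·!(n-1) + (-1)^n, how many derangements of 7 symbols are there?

!7 = 7·265 - 1 = 1854.

1854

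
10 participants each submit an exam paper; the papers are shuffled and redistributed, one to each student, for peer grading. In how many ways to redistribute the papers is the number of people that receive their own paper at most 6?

3628514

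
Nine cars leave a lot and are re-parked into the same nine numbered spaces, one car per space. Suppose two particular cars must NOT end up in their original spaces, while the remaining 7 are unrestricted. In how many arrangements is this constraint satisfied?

287280

Inclusion-exclusion on the 2 forbidden self-matches:
Σ_{j=0}^{2} (-1)^j C(2,j)(9-j)!
= C(2,0)·9! - C(2,1)·8! + C(2,2)·7!
= 362880 - 80640 + 5040
= 287280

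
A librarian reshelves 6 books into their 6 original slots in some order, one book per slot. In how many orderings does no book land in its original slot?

265

Use !n = (n-1)(!(n-1) + !(n-2)).
!6 = 5·(44 + 9) = 5·53 = 265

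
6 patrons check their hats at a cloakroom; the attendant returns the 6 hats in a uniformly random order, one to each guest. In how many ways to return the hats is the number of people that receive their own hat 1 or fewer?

# with exactly i fixed is C(6,i)·!(6-i); sum over i=0..1:
  i=0: C(6,0)·!6 = 1·265 = 265
  i=1: C(6,1)·!5 = 6·44 = 264
Total = 529.

529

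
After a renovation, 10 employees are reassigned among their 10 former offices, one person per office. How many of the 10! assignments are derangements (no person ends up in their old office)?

By inclusion-exclusion, !10 = Σ (-1)^k · 10!/k! for k=0..10
= 10! - 10!/1! + 10!/2! - 10!/3! + 10!/4! - 10!/5! + 10!/6! - 10!/7! + 10!/8! - 10!/9! + 10!/10!
= 3628800 - 3628800 + 1814400 - 604800 + 151200 - 30240 + 5040 - 720 + 90 - 10 + 1
= 1334961

1334961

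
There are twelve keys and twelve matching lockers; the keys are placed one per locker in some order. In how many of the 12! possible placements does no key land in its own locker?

176214841

The subfactorial !12 = [12!/e] (nearest integer).
12! = 479001600, and 479001600/e ≈ 176214840.93, so !12 = 176214841.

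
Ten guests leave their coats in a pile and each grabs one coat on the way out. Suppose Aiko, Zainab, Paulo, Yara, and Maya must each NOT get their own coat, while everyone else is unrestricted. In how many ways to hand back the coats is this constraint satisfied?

2170680

Let A_j be the event that the j-th constrained one is fixed. By inclusion-exclusion over the 5 events:
Σ_{j=0}^{5} (-1)^j C(5,j)(10-j)!
= C(5,0)·10! - C(5,1)·9! + C(5,2)·8! - C(5,3)·7! + C(5,4)·6! - C(5,5)·5!
= 3628800 - 1814400 + 403200 - 50400 + 3600 - 120
= 2170680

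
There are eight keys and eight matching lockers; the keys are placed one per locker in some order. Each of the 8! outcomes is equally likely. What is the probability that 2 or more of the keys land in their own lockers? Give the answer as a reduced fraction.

2131/8064

Favorable outcomes: Σ_{i≥2} C(8,i)·!(8-i) = 28·265 + 56·44 + 70·9 + 56·2 + 28·1 + 8·0 + 1·1 = 10655.
Total outcomes: 8! = 40320.
Probability = 10655/40320 = 2131/8064.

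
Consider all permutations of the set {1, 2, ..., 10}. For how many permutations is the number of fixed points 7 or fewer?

3628754

# with exactly i fixed is C(10,i)·!(10-i); sum over i=0..7:
  i=0: C(10,0)·!10 = 1·1334961 = 1334961
  i=1: C(10,1)·!9 = 10·133496 = 1334960
  i=2: C(10,2)·!8 = 45·14833 = 667485
  i=3: C(10,3)·!7 = 120·1854 = 222480
  i=4: C(10,4)·!6 = 210·265 = 55650
  i=5: C(10,5)·!5 = 252·44 = 11088
  i=6: C(10,6)·!4 = 210·9 = 1890
  i=7: C(10,7)·!3 = 120·2 = 240
Total = 3628754.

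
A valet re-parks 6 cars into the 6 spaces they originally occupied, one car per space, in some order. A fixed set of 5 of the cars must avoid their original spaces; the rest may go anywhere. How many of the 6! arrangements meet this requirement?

309

Let A_j be the event that the j-th constrained one is fixed. By inclusion-exclusion over the 5 events:
Σ_{j=0}^{5} (-1)^j C(5,j)(6-j)!
= C(5,0)·6! - C(5,1)·5! + C(5,2)·4! - C(5,3)·3! + C(5,4)·2! - C(5,5)·1!
= 720 - 600 + 240 - 60 + 10 - 1
= 309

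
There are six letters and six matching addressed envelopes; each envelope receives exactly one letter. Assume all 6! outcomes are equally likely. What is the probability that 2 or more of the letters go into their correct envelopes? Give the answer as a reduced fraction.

Favorable outcomes: Σ_{i≥2} C(6,i)·!(6-i) = 15·9 + 20·2 + 15·1 + 6·0 + 1·1 = 191.
Total outcomes: 6! = 720.
Probability = 191/720 = 191/720.

191/720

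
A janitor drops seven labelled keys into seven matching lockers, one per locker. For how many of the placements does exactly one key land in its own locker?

1855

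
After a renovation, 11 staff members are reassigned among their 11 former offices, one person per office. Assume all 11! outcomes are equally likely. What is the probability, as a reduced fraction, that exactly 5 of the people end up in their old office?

Favorable outcomes: C(11,5)·!6 = 462·265 = 122430.
Total outcomes: 11! = 39916800.
Probability = 122430/39916800 = 53/17280.

53/17280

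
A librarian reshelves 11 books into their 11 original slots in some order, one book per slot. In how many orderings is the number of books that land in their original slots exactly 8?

Choose which 8 of the 11 are fixed: C(11,8) = 165.
The remaining 3 must be deranged: !3 = 2.
Total: 165 × 2 = 330.

330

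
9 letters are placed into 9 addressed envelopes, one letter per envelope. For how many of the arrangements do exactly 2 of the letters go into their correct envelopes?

Choose which 2 of the 9 are fixed: C(9,2) = 36.
The remaining 7 must be deranged: !7 = 1854.
Total: 36 × 1854 = 66744.

66744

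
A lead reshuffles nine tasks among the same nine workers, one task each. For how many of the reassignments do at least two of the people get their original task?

95887

Sum C(9,i)·!(9-i) for i = 2..9:
  i=2: C(9,2)·!7 = 36·1854 = 66744
  i=3: C(9,3)·!6 = 84·265 = 22260
  i=4: C(9,4)·!5 = 126·44 = 5544
  i=5: C(9,5)·!4 = 126·9 = 1134
  i=6: C(9,6)·!3 = 84·2 = 168
  i=7: C(9,7)·!2 = 36·1 = 36
  i=8: C(9,8)·!1 = 9·0 = 0
  i=9: C(9,9)·!0 = 1·1 = 1
Total = 95887.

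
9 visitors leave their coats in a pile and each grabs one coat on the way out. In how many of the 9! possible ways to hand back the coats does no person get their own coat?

133496

The number of derangements of 9 is !9 = Σ_{k=0}^{9} (-1)^k·9!/k!
= 9! - 9!/1! + 9!/2! - 9!/3! + 9!/4! - 9!/5! + 9!/6! - 9!/7! + 9!/8! - 9!/9!
= 362880 - 362880 + 181440 - 60480 + 15120 - 3024 + 504 - 72 + 9 - 1
= 133496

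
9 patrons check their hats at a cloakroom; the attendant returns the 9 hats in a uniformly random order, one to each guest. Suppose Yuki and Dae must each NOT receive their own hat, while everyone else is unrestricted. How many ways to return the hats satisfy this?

287280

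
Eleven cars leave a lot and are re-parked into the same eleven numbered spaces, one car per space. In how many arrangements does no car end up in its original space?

14684570

By inclusion-exclusion, !11 = Σ (-1)^k · 11!/k! for k=0..11
= 11! - 11!/1! + 11!/2! - 11!/3! + 11!/4! - 11!/5! + 11!/6! - 11!/7! + 11!/8! - 11!/9! + 11!/10! - 11!/11!
= 39916800 - 39916800 + 19958400 - 6652800 + 1663200 - 332640 + 55440 - 7920 + 990 - 110 + 11 - 1
= 14684570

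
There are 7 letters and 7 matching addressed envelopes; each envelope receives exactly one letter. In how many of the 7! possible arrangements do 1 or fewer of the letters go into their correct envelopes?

3709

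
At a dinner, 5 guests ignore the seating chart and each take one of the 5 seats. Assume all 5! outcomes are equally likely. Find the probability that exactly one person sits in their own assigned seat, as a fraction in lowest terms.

3/8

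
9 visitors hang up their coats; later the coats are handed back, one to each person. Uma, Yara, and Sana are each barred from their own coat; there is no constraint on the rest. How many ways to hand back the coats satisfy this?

256320

Let A_j be the event that the j-th constrained one is fixed. By inclusion-exclusion over the 3 events:
Σ_{j=0}^{3} (-1)^j C(3,j)(9-j)!
= C(3,0)·9! - C(3,1)·8! + C(3,2)·7! - C(3,3)·6!
= 362880 - 120960 + 15120 - 720
= 256320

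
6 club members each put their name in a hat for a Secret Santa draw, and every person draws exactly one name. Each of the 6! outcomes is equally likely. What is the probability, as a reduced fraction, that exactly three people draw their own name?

Favorable outcomes: C(6,3)·!3 = 20·2 = 40.
Total outcomes: 6! = 720.
Probability = 40/720 = 1/18.

1/18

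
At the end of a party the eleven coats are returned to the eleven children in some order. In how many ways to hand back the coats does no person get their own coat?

14684570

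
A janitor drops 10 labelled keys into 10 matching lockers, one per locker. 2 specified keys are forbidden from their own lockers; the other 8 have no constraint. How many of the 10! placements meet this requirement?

Let A_j be the event that the j-th constrained one is fixed. By inclusion-exclusion over the 2 events:
Σ_{j=0}^{2} (-1)^j C(2,j)(10-j)!
= C(2,0)·10! - C(2,1)·9! + C(2,2)·8!
= 3628800 - 725760 + 40320
= 2943360

2943360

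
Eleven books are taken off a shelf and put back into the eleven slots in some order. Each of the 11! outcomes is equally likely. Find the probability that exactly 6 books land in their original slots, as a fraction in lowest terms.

11/21600

Favorable outcomes: C(11,6)·!5 = 462·44 = 20328.
Total outcomes: 11! = 39916800.
Probability = 20328/39916800 = 11/21600.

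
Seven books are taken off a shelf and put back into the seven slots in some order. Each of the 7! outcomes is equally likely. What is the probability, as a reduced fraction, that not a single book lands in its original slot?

103/280

Favorable outcomes: !7 = 1854.
Total outcomes: 7! = 5040.
Probability = 1854/5040 = 103/280.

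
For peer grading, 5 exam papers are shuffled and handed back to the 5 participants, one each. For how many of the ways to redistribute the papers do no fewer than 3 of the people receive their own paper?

Sum C(5,i)·!(5-i) for i = 3..5:
  i=3: C(5,3)·!2 = 10·1 = 10
  i=4: C(5,4)·!1 = 5·0 = 0
  i=5: C(5,5)·!0 = 1·1 = 1
Total = 11.

11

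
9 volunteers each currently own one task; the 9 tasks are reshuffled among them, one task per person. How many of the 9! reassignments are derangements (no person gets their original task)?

133496

Recurrence: !9 = 8·(!8 + !7).
!9 = 8·(14833 + 1854) = 8·16687 = 133496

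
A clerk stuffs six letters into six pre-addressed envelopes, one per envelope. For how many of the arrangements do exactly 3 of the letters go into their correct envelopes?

Pick the 3 fixed positions: C(6,3) = 20 ways.
The remaining 3 must be deranged: !3 = 2.
Total: 20 × 2 = 40.

40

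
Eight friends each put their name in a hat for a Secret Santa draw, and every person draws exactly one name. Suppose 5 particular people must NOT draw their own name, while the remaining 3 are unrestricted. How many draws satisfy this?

Let A_j be the event that the j-th constrained one is fixed. By inclusion-exclusion over the 5 events:
Σ_{j=0}^{5} (-1)^j C(5,j)(8-j)!
= C(5,0)·8! - C(5,1)·7! + C(5,2)·6! - C(5,3)·5! + C(5,4)·4! - C(5,5)·3!
= 40320 - 25200 + 7200 - 1200 + 120 - 6
= 21234

21234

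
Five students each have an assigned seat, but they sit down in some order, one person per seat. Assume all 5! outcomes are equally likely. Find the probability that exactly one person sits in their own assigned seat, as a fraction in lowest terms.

Favorable outcomes: C(5,1)·!4 = 5·9 = 45.
Total outcomes: 5! = 120.
Probability = 45/120 = 3/8.

3/8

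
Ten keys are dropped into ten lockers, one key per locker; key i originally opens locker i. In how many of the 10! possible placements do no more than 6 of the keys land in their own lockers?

3628514

# with exactly i fixed is C(10,i)·!(10-i); sum over i=0..6:
  i=0: C(10,0)·!10 = 1·1334961 = 1334961
  i=1: C(10,1)·!9 = 10·133496 = 1334960
  i=2: C(10,2)·!8 = 45·14833 = 667485
  i=3: C(10,3)·!7 = 120·1854 = 222480
  i=4: C(10,4)·!6 = 210·265 = 55650
  i=5: C(10,5)·!5 = 252·44 = 11088
  i=6: C(10,6)·!4 = 210·9 = 1890
Total = 3628514.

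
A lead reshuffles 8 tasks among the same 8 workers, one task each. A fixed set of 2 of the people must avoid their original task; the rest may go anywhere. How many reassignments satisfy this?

Inclusion-exclusion on the 2 forbidden self-matches:
Σ_{j=0}^{2} (-1)^j C(2,j)(8-j)!
= C(2,0)·8! - C(2,1)·7! + C(2,2)·6!
= 40320 - 10080 + 720
= 30960

30960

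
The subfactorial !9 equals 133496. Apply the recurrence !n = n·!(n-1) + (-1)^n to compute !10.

1334961

!10 = 10·133496 + 1 = 1334961.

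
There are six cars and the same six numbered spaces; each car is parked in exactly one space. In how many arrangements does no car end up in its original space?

Use !n = n·!(n-1) + (-1)^n.
!6 = 6·44 + 1 = 265

265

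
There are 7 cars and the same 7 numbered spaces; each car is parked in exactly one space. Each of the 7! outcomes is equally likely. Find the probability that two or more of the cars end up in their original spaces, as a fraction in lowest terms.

1331/5040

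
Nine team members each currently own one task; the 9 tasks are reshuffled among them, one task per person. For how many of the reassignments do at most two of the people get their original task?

333737

# with exactly i fixed is C(9,i)·!(9-i); sum over i=0..2:
  i=0: C(9,0)·!9 = 1·133496 = 133496
  i=1: C(9,1)·!8 = 9·14833 = 133497
  i=2: C(9,2)·!7 = 36·1854 = 66744
Total = 333737.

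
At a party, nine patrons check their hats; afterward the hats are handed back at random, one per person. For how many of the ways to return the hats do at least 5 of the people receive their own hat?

1339

# with exactly i fixed is C(9,i)·!(9-i); sum over i=5..9:
  i=5: C(9,5)·!4 = 126·9 = 1134
  i=6: C(9,6)·!3 = 84·2 = 168
  i=7: C(9,7)·!2 = 36·1 = 36
  i=8: C(9,8)·!1 = 9·0 = 0
  i=9: C(9,9)·!0 = 1·1 = 1
Total = 1339.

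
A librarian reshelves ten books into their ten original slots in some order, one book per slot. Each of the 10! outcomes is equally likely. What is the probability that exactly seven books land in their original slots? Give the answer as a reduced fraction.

1/15120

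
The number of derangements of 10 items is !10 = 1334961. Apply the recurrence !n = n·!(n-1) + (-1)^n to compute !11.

14684570

!11 = 11·1334961 - 1 = 14684570.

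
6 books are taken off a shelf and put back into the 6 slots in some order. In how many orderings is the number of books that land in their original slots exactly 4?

15

Choose which 4 of the 6 are fixed: C(6,4) = 15.
The remaining 2 must be deranged: !2 = 1.
Total: 15 × 1 = 15.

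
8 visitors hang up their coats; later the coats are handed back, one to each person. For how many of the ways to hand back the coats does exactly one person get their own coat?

14832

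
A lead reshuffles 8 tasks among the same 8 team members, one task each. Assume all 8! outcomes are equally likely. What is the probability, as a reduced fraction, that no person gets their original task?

Favorable outcomes: !8 = 14833.
Total outcomes: 8! = 40320.
Probability = 14833/40320 = 2119/5760.

2119/5760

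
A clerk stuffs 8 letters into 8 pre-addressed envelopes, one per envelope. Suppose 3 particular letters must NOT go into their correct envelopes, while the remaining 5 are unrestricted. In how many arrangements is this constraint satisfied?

Let A_j be the event that the j-th constrained one is fixed. By inclusion-exclusion over the 3 events:
Σ_{j=0}^{3} (-1)^j C(3,j)(8-j)!
= C(3,0)·8! - C(3,1)·7! + C(3,2)·6! - C(3,3)·5!
= 40320 - 15120 + 2160 - 120
= 27240

27240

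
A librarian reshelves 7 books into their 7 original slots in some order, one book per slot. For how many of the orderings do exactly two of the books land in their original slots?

Pick the 2 fixed positions: C(7,2) = 21 ways.
The other 5 form a derangement: !5 = 44.
Total: 21 × 44 = 924.

924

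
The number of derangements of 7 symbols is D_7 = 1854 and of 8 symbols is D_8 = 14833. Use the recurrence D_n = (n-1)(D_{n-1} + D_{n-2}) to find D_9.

133496

D_9 = (9-1)·(D_8 + D_7) = 8·(14833 + 1854) = 8·16687 = 133496.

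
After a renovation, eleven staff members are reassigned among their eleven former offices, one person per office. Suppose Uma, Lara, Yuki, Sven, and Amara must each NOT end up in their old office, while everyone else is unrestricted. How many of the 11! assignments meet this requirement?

Inclusion-exclusion on the 5 forbidden self-matches:
Σ_{j=0}^{5} (-1)^j C(5,j)(11-j)!
= C(5,0)·11! - C(5,1)·10! + C(5,2)·9! - C(5,3)·8! + C(5,4)·7! - C(5,5)·6!
= 39916800 - 18144000 + 3628800 - 403200 + 25200 - 720
= 25022880

25022880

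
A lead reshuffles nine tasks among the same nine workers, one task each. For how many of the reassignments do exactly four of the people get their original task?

Pick the 4 fixed positions: C(9,4) = 126 ways.
The remaining 5 must be deranged: !5 = 44.
Total: 126 × 44 = 5544.

5544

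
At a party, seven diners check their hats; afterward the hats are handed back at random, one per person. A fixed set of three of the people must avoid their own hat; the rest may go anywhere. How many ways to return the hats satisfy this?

Inclusion-exclusion on the 3 forbidden self-matches:
Σ_{j=0}^{3} (-1)^j C(3,j)(7-j)!
= C(3,0)·7! - C(3,1)·6! + C(3,2)·5! - C(3,3)·4!
= 5040 - 2160 + 360 - 24
= 3216

3216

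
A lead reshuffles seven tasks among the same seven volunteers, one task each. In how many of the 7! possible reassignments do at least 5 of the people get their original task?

22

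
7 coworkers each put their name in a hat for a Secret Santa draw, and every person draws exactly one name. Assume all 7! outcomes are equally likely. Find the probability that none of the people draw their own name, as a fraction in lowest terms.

103/280

Favorable outcomes: !7 = 1854.
Total outcomes: 7! = 5040.
Probability = 1854/5040 = 103/280.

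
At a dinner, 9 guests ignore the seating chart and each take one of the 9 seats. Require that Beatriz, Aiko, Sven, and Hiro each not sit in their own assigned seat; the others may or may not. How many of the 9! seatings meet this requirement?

Inclusion-exclusion on the 4 forbidden self-matches:
Σ_{j=0}^{4} (-1)^j C(4,j)(9-j)!
= C(4,0)·9! - C(4,1)·8! + C(4,2)·7! - C(4,3)·6! + C(4,4)·5!
= 362880 - 161280 + 30240 - 2880 + 120
= 229080

229080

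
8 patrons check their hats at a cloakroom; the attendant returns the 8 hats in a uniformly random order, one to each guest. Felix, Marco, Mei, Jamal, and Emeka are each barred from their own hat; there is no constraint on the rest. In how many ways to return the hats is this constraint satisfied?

Let A_j be the event that the j-th constrained one is fixed. By inclusion-exclusion over the 5 events:
Σ_{j=0}^{5} (-1)^j C(5,j)(8-j)!
= C(5,0)·8! - C(5,1)·7! + C(5,2)·6! - C(5,3)·5! + C(5,4)·4! - C(5,5)·3!
= 40320 - 25200 + 7200 - 1200 + 120 - 6
= 21234

21234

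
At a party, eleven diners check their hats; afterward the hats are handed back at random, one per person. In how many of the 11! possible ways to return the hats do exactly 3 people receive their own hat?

2447445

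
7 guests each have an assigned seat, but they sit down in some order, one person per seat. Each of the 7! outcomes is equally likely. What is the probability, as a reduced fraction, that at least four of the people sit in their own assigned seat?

23/1260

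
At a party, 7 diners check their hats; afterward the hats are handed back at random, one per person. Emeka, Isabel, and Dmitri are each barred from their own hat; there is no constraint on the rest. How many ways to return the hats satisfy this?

Let A_j be the event that the j-th constrained one is fixed. By inclusion-exclusion over the 3 events:
Σ_{j=0}^{3} (-1)^j C(3,j)(7-j)!
= C(3,0)·7! - C(3,1)·6! + C(3,2)·5! - C(3,3)·4!
= 5040 - 2160 + 360 - 24
= 3216

3216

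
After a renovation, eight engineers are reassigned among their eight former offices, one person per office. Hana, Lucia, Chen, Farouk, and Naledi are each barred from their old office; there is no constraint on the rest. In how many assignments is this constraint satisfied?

21234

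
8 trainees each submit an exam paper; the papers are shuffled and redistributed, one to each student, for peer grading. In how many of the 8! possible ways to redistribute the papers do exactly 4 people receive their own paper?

630

Choose which 4 of the 8 are fixed: C(8,4) = 70.
The other 4 form a derangement: !4 = 9.
Total: 70 × 9 = 630.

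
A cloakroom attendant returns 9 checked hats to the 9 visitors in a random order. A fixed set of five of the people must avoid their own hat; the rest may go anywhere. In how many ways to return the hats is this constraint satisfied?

205056

Inclusion-exclusion on the 5 forbidden self-matches:
Σ_{j=0}^{5} (-1)^j C(5,j)(9-j)!
= C(5,0)·9! - C(5,1)·8! + C(5,2)·7! - C(5,3)·6! + C(5,4)·5! - C(5,5)·4!
= 362880 - 201600 + 50400 - 7200 + 600 - 24
= 205056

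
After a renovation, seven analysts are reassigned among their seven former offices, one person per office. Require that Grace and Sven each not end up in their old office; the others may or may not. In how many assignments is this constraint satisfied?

3720

Inclusion-exclusion on the 2 forbidden self-matches:
Σ_{j=0}^{2} (-1)^j C(2,j)(7-j)!
= C(2,0)·7! - C(2,1)·6! + C(2,2)·5!
= 5040 - 1440 + 120
= 3720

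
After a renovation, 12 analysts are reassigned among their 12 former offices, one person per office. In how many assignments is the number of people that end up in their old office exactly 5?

1468368

Pick the 5 fixed positions: C(12,5) = 792 ways.
The other 7 form a derangement: !7 = 1854.
Total: 792 × 1854 = 1468368.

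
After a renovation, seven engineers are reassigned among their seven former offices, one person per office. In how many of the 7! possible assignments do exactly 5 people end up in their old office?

Choose which 5 of the 7 are fixed: C(7,5) = 21.
The other 2 form a derangement: !2 = 1.
Total: 21 × 1 = 21.

21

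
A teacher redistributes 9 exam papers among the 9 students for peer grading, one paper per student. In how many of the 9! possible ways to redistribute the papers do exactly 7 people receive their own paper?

36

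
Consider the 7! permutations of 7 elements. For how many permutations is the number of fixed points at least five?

22

# with exactly i fixed is C(7,i)·!(7-i); sum over i=5..7:
  i=5: C(7,5)·!2 = 21·1 = 21
  i=6: C(7,6)·!1 = 7·0 = 0
  i=7: C(7,7)·!0 = 1·1 = 1
Total = 22.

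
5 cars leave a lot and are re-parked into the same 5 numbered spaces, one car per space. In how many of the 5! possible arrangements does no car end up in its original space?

44

!5 is the nearest integer to 5!/e.
5! = 120, and 120/e ≈ 44.15, so !5 = 44.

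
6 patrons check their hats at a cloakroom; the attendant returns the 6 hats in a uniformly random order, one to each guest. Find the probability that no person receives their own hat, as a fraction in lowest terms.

Favorable outcomes: !6 = 265.
Total outcomes: 6! = 720.
Probability = 265/720 = 53/144.

53/144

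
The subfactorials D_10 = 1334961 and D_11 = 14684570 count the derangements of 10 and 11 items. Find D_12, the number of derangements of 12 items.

176214841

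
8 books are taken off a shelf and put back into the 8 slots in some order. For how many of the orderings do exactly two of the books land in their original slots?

7420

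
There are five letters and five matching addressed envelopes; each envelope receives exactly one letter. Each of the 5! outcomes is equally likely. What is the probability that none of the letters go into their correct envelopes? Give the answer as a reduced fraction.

Favorable outcomes: !5 = 44.
Total outcomes: 5! = 120.
Probability = 44/120 = 11/30.

11/30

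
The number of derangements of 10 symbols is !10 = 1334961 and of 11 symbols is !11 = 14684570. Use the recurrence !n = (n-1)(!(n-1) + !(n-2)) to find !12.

!12 = (12-1)·(!11 + !10) = 11·(14684570 + 1334961) = 11·16019531 = 176214841.

176214841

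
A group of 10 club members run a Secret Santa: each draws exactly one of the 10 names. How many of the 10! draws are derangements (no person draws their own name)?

1334961

The subfactorial !10 = [10!/e] (nearest integer).
10! = 3628800, and 3628800/e ≈ 1334960.92, so !10 = 1334961.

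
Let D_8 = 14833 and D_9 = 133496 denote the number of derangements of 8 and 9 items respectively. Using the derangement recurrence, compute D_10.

1334961

D_10 = (10-1)·(D_9 + D_8) = 9·(133496 + 14833) = 9·148329 = 1334961.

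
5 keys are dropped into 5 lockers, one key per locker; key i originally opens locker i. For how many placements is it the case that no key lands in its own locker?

44

Use !n = n·!(n-1) + (-1)^n.
!5 = 5·9 - 1 = 44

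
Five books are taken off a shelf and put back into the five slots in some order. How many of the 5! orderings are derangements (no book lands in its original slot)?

44

Recurrence: !5 = 4·(!4 + !3).
!5 = 4·(9 + 2) = 4·11 = 44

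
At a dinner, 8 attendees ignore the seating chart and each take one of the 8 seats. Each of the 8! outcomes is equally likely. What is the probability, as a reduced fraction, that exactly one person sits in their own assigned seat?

Favorable outcomes: C(8,1)·!7 = 8·1854 = 14832.
Total outcomes: 8! = 40320.
Probability = 14832/40320 = 103/280.

103/280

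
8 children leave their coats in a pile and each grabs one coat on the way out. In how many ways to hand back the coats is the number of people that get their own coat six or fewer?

40319

Sum C(8,i)·!(8-i) for i = 0..6:
  i=0: C(8,0)·!8 = 1·14833 = 14833
  i=1: C(8,1)·!7 = 8·1854 = 14832
  i=2: C(8,2)·!6 = 28·265 = 7420
  i=3: C(8,3)·!5 = 56·44 = 2464
  i=4: C(8,4)·!4 = 70·9 = 630
  i=5: C(8,5)·!3 = 56·2 = 112
  i=6: C(8,6)·!2 = 28·1 = 28
Total = 40319.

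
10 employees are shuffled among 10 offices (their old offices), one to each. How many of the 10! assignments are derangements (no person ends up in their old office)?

1334961

The subfactorial !10 = [10!/e] (nearest integer).
10! = 3628800, and 3628800/e ≈ 1334960.92, so !10 = 1334961.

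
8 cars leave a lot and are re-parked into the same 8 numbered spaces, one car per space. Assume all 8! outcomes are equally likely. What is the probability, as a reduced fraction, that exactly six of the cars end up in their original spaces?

1/1440

Favorable outcomes: C(8,6)·!2 = 28·1 = 28.
Total outcomes: 8! = 40320.
Probability = 28/40320 = 1/1440.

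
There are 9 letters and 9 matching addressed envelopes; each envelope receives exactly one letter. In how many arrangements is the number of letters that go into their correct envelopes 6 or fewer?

362843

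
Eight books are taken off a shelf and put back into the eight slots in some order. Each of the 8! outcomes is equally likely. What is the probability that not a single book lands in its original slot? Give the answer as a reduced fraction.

2119/5760

Favorable outcomes: !8 = 14833.
Total outcomes: 8! = 40320.
Probability = 14833/40320 = 2119/5760.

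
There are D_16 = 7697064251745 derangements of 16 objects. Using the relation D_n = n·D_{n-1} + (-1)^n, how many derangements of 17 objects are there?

D_17 = 17·7697064251745 - 1 = 130850092279664.

130850092279664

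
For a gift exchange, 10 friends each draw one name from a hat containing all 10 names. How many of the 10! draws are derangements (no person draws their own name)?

1334961

Use !n = (n-1)(!(n-1) + !(n-2)).
!10 = 9·(133496 + 14833) = 9·148329 = 1334961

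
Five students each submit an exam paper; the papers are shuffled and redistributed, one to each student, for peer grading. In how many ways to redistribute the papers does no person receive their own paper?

The number of derangements of 5 is !5 = Σ_{k=0}^{5} (-1)^k·5!/k!
= 5! - 5!/1! + 5!/2! - 5!/3! + 5!/4! - 5!/5!
= 120 - 120 + 60 - 20 + 5 - 1
= 44

44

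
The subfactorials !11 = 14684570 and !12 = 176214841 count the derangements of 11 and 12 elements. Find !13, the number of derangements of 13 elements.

2290792932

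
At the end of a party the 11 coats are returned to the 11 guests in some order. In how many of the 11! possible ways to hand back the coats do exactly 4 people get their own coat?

Choose which 4 of the 11 are fixed: C(11,4) = 330.
The other 7 form a derangement: !7 = 1854.
Total: 330 × 1854 = 611820.

611820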